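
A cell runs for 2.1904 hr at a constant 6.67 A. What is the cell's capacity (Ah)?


C = I * t = 6.67 * 2.1904 = 14.61 Ah

14.61 Ah


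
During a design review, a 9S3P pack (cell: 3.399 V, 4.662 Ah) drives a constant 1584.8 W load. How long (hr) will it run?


Step 1: E_pack = Ns * V_cell * Np * C_cell = 9 * 3.399 * 3 * 4.662 = 427.85 Wh
Step 2: t = E_pack / P = 427.85 / 1584.8 = 0.2700 hr

0.2700 hr


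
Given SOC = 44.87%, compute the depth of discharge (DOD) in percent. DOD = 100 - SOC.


DOD = 100 - SOC = 100 - 44.87 = 55.13%

55.13%


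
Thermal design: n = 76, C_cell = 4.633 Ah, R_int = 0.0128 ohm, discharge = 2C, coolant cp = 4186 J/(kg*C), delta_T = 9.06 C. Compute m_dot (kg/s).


Step 1: I = 2 * 4.633 = 9.266 A
Step 2: Q_cell = I^2 * R = 9.266^2 * 0.0128 = 1.099 W
Step 3: Q_total = 76 * 1.099 = 83.524 W
Step 4: m_dot = Q_total / (cp * dT) = 83.524 / (4186 * 9.06) = 0.002202 kg/s

0.002202 kg/s


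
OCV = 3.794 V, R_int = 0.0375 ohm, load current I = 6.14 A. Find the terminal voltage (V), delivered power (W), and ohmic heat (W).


Step 1: V_terminal = OCV - I*R = 3.794 - 6.14 * 0.0375 = 3.5638 V
Step 2: P_out = V_terminal * I = 3.5638 * 6.14 = 21.88 W
Step 3: Q = I^2 * R = 6.14^2 * 0.0375 = 1.414 W

V=3.5638 V, P=21.88 W, Q=1.414 W


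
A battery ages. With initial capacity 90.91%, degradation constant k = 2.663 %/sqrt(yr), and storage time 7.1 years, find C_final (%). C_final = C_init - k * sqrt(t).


Step 1: sqrt(7.1 yr) = 2.6646
Step 2: drop = 2.663 * 2.6646 = 7.0958
Step 3: C_final = 90.91 - 7.0958 = 83.81%

83.81%


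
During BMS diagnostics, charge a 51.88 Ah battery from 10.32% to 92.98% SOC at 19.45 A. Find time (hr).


Step 1: dSOC = 92.98% - 10.32% = 82.66%
Step 2: delta_Ah = 51.88 * 82.66 / 100 = 42.884 Ah
Step 3: t = 42.884 / 19.45 = 2.205 hr

2.205 hr


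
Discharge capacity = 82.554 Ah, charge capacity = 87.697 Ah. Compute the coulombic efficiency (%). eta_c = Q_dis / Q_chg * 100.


Coulombic efficiency = 82.554/87.697 * 100% = 94.14%

94.14%


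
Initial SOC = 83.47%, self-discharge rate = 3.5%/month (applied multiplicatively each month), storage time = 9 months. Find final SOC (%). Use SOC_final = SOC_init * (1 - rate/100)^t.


decay = (1 - 3.5/100)^9 = 0.72568
SOC_final = 83.47 * 0.72568 = 60.57%

60.57%


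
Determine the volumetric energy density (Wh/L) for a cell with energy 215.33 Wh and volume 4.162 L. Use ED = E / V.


Volumetric ED = 215.33 Wh / 4.162 L = 51.74 Wh/L

51.74 Wh/L


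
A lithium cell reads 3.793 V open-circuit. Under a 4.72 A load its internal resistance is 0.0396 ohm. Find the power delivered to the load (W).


Step 1: V_terminal = OCV - I*R = 3.793 - 4.72 * 0.0396 = 3.6061 V
Step 2: P_out = V_terminal * I = 3.6061 * 4.72 = 17.02 W

17.02 W


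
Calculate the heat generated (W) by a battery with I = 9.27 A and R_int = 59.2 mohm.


Convert: R = 59.2 mohm = 0.0592 ohm
Q = I^2 * R = 9.27^2 * 0.0592 = 5.087 W

5.087 W


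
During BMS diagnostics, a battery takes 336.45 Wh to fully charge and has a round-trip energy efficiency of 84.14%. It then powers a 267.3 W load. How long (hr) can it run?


Step 1: E_discharge = eta/100 * E_charge = 84.14/100 * 336.45 = 283.09 Wh
Step 2: t = E_discharge / P = 283.09 / 267.3 = 1.059 hr

1.059 hr


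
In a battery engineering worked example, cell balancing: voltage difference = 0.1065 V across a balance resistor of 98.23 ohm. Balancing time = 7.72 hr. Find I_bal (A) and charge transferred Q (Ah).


First, Ohm's law: I_bal = 0.1065 V / 98.23 ohm = 0.0010842 A
Then Q = I * t = 0.0010842 A * 7.72 hr = 0.008370 Ah

I=0.0010842 A, Q=0.008370 Ah


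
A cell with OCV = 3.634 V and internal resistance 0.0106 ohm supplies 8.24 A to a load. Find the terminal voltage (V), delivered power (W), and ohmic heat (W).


Step 1: V_terminal = OCV - I*R = 3.634 - 8.24 * 0.0106 = 3.5467 V
Step 2: P_out = V_terminal * I = 3.5467 * 8.24 = 29.22 W
Step 3: Q = I^2 * R = 8.24^2 * 0.0106 = 0.7197 W

V=3.5467 V, P=29.22 W, Q=0.7197 W


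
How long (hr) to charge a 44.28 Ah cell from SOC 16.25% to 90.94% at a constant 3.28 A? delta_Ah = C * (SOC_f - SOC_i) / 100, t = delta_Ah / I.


Step 1: dSOC = 90.94% - 16.25% = 74.69%
Step 2: delta_Ah = 44.28 * 74.69 / 100 = 33.073 Ah
Step 3: t = 33.073 / 3.28 = 10.08 hr

10.08 hr


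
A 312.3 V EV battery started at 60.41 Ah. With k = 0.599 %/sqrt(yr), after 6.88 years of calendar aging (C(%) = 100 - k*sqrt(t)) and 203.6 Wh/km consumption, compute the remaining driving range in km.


Step 1: capacity retention = 100 - 0.599 * sqrt(6.88) = 100 - 0.599 * 2.623 = 98.429%
Step 2: C_now = 60.41 * 98.429/100 = 59.461 Ah
Step 3: E_pack = V * C_now = 312.3 * 59.461 = 18570 Wh
Step 4: range = E_pack / consumption = 18570 / 203.6 = 91.21 km

91.21 km


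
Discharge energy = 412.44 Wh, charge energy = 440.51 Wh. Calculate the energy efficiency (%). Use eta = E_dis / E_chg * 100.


Round-trip efficiency = 412.44/440.51 * 100% = 93.63%

93.63%


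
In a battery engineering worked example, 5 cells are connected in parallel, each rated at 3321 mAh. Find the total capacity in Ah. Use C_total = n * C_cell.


Convert: C_cell = 3321 mAh = 3.321 Ah
C_total = 5 * 3.321 = 16.605 Ah

16.605 Ah


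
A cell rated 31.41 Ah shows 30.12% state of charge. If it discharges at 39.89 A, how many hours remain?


Step 1: remaining = SOC/100 * C_total = 30.12/100 * 31.41 = 9.4607 Ah
Step 2: t = remaining / I = 9.4607 / 39.89 = 0.2372 hr

0.2372 hr


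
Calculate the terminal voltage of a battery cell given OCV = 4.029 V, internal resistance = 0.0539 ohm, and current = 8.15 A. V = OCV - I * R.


IR drop = 8.15 * 0.0539 = 0.43929 V
V = 4.029 - 0.43929 = 3.590 V

3.590 V


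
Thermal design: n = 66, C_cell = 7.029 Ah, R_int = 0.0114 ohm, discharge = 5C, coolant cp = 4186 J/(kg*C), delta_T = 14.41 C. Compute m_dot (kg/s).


Step 1: I = 5 * 7.029 = 35.145 A
Step 2: Q_cell = I^2 * R = 35.145^2 * 0.0114 = 14.081 W
Step 3: Q_total = 66 * 14.081 = 929.35 W
Step 4: m_dot = Q_total / (cp * dT) = 929.35 / (4186 * 14.41) = 0.01541 kg/s

0.01541 kg/s


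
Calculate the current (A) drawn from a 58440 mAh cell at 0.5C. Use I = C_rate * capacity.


Convert: capacity = 58440 mAh = 58.44 Ah
I = C_rate * capacity = 0.5 * 58.44 = 29.22 A

29.22 A


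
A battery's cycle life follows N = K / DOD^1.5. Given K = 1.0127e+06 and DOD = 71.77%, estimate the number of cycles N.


DOD^1.5 = 608.02
N = K / DOD^1.5 = 1.0127e+06 / 608.02 = 1666

1666 cycles


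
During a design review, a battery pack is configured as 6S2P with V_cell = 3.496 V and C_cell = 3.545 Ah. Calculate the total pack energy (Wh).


V_pack = 6 * 3.496 = 20.976 V
C_pack = 2 * 3.545 = 7.09 Ah
E = V_pack * C_pack = 20.976 * 7.09 = 148.7 Wh

148.7 Wh


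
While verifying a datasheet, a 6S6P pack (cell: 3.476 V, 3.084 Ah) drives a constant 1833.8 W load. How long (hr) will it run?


Step 1: E_pack = Ns * V_cell * Np * C_cell = 6 * 3.476 * 6 * 3.084 = 385.92 Wh
Step 2: t = E_pack / P = 385.92 / 1833.8 = 0.2104 hr

0.2104 hr


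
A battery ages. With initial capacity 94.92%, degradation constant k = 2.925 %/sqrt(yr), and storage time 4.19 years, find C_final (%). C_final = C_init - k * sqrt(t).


sqrt(t) = sqrt(4.19) = 2.0469
C_final = 94.92 - 2.925 * 2.0469 = 88.93%

88.93%


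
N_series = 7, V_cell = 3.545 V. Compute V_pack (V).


Series voltages add: 7 * 3.545 V = 24.815 V

24.815 V


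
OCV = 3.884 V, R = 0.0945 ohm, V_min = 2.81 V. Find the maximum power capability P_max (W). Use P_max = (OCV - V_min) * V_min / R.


dV = OCV - V_min = 1.074 V (so I_max = dV / R)
P_max = dV * V_min / R = 1.074 * 2.81 / 0.0945 = 31.94 W

31.94 W


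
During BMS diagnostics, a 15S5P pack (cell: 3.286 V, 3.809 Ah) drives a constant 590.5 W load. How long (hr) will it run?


Step 1: E_pack = Ns * V_cell * Np * C_cell = 15 * 3.286 * 5 * 3.809 = 938.73 Wh
Step 2: t = E_pack / P = 938.73 / 590.5 = 1.590 hr

1.590 hr


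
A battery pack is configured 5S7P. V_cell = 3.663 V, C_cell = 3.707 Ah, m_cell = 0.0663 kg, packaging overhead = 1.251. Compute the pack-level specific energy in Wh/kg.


Step 1: V_pack = 5 * 3.663 = 18.315 V
Step 2: C_pack = 7 * 3.707 = 25.949 Ah
Step 3: E_pack = V_pack * C_pack = 18.315 * 25.949 = 475.26 Wh
Step 4: m_pack = 5 * 7 * 0.0663 * 1.251 = 2.9029 kg
Step 5: ED = E_pack / m_pack = 475.26 / 2.9029 = 163.7 Wh/kg

163.7 Wh/kg


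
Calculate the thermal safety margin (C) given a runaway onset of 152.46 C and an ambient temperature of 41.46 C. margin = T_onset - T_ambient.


margin = T_onset - T_ambient = 152.46 - 41.46 = 111 C

111 C


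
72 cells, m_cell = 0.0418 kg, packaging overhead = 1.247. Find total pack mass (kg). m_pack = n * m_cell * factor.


Cell mass sum = 72 * 0.0418 = 3.0096 kg
With overhead 1.247: m_pack = 3.0096 * 1.247 = 3.753 kg

3.753 kg


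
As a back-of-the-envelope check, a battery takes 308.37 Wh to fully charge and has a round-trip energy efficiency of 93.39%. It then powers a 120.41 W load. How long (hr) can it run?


Step 1: E_discharge = eta/100 * E_charge = 93.39/100 * 308.37 = 287.99 Wh
Step 2: t = E_discharge / P = 287.99 / 120.41 = 2.392 hr

2.392 hr


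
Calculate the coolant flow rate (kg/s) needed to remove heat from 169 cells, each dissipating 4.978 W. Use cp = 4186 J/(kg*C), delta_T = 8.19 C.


Step 1: Total heat Q = 169 * 4.978 W = 841.28 W
Step 2: denom = cp * dT = 4186 * 8.19 = 34283
Step 3: m_dot = 841.28 / 34283 = 0.02454 kg/s

0.02454 kg/s


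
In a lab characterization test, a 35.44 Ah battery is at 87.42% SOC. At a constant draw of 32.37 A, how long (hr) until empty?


Step 1: remaining = SOC/100 * C_total = 87.42/100 * 35.44 = 30.982 Ah
Step 2: t = remaining / I = 30.982 / 32.37 = 0.9571 hr

0.9571 hr


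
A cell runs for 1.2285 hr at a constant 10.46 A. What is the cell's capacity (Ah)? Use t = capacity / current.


C = I * t = 10.46 * 1.2285 = 12.85 Ah

12.85 Ah


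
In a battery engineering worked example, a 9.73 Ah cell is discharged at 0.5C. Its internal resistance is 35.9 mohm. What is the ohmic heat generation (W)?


Convert: R = 35.9 mohm = 0.0359 ohm
Step 1: I = C_rate * capacity = 0.5 * 9.73 = 4.865 A
Step 2: Q = I^2 * R = 4.865^2 * 0.0359 = 23.668 * 0.0359 = 0.8497 W

0.8497 W


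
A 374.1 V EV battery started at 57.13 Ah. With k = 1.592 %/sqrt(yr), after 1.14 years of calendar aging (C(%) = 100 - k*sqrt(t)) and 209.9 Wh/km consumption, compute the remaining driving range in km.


Step 1: capacity retention = 100 - 1.592 * sqrt(1.14) = 100 - 1.592 * 1.0677 = 98.3%
Step 2: C_now = 57.13 * 98.3/100 = 56.159 Ah
Step 3: E_pack = V * C_now = 374.1 * 56.159 = 21009 Wh
Step 4: range = E_pack / consumption = 21009 / 209.9 = 100.1 km

100.1 km


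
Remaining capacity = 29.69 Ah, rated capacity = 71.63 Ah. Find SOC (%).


SOC = (remaining / total) * 100 = (29.69 / 71.63) * 100 = 41.45%

41.45%


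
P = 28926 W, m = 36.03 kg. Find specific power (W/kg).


Specific power = 28926 W / 36.03 kg = 802.8 W/kg

802.8 W/kg


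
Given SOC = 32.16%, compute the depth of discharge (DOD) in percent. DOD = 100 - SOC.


Complement of SOC: DOD = 100% - 32.16% = 67.84%

67.84%


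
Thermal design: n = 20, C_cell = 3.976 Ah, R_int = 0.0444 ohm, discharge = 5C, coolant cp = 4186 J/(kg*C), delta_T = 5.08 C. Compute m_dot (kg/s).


Step 1: I = 5 * 3.976 = 19.88 A
Step 2: Q_cell = I^2 * R = 19.88^2 * 0.0444 = 17.548 W
Step 3: Q_total = 20 * 17.548 = 350.96 W
Step 4: m_dot = Q_total / (cp * dT) = 350.96 / (4186 * 5.08) = 0.01650 kg/s

0.01650 kg/s


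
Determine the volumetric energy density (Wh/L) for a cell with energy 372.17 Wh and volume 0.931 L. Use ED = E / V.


ED = E / V = 372.17 / 0.931 = 399.8 Wh/L

399.8 Wh/L


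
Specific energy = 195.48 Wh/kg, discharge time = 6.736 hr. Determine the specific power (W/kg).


P_specific = E / t = 195.48 / 6.736 = 29.02 W/kg

29.02 W/kg


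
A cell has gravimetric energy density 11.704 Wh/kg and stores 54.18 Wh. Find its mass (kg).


m = E / ED = 54.18 / 11.704 = 4.629 kg

4.629 kg


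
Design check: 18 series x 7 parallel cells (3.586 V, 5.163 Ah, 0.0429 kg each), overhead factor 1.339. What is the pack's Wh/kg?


Step 1: V_pack = 18 * 3.586 = 64.548 V
Step 2: C_pack = 7 * 5.163 = 36.141 Ah
Step 3: E_pack = V_pack * C_pack = 64.548 * 36.141 = 2332.8 Wh
Step 4: m_pack = 18 * 7 * 0.0429 * 1.339 = 7.2378 kg
Step 5: ED = E_pack / m_pack = 2332.8 / 7.2378 = 322.3 Wh/kg

322.3 Wh/kg


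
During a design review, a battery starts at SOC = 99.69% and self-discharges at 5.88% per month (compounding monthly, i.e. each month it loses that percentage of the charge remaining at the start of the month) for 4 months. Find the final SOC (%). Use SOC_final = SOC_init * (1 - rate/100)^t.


Monthly retention factor = 1 - 5.88/100 = 0.9412
Over 4 months: factor^4 = 0.78474
SOC_final = 99.69 * 0.78474 = 78.23%

78.23%


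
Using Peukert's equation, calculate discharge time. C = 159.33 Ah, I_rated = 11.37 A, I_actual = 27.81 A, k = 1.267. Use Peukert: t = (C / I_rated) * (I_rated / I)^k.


t_rated = C / I_rated = 159.33 / 11.37 = 14.013 hr
(I_rated/I)^k = (0.40885)^1.267 = 0.322
t = t_rated * (I_rated/I)^k = 14.013 * 0.322 = 4.512 hr

4.512 hr


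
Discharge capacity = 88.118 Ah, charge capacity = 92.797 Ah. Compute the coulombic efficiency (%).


eta_c = Q_dis / Q_chg * 100 = 88.118 / 92.797 * 100 = 94.96%

94.96%


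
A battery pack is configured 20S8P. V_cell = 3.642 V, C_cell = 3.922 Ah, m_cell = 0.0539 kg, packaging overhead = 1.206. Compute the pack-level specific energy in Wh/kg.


Step 1: V_pack = 20 * 3.642 = 72.84 V
Step 2: C_pack = 8 * 3.922 = 31.376 Ah
Step 3: E_pack = V_pack * C_pack = 72.84 * 31.376 = 2285.4 Wh
Step 4: m_pack = 20 * 8 * 0.0539 * 1.206 = 10.401 kg
Step 5: ED = E_pack / m_pack = 2285.4 / 10.401 = 219.7 Wh/kg

219.7 Wh/kg


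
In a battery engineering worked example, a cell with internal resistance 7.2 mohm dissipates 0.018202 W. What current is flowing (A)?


Convert: R = 7.2 mohm = 0.0072 ohm
I = sqrt(Q / R) = sqrt(0.018202 / 0.0072) = sqrt(2.5281) = 1.590 A

1.590 A


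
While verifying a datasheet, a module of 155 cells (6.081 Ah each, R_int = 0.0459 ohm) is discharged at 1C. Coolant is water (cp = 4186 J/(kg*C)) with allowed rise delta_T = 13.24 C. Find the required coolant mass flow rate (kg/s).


Step 1: I = 1 * 6.081 = 6.081 A
Step 2: Q_cell = I^2 * R = 6.081^2 * 0.0459 = 1.6973 W
Step 3: Q_total = 155 * 1.6973 = 263.08 W
Step 4: m_dot = Q_total / (cp * dT) = 263.08 / (4186 * 13.24) = 0.004747 kg/s

0.004747 kg/s


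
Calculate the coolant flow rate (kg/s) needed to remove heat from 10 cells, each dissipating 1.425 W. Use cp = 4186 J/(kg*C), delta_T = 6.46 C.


Q_total = 10 * 1.425 = 14.25 W
m_dot = Q_total / (cp * dT) = 14.25 / (4186 * 6.46) = 5.270e-04 kg/s

5.270e-04 kg/s


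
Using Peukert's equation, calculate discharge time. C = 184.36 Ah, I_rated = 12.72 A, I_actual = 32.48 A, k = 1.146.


t_rated = C / I_rated = 184.36 / 12.72 = 14.494 hr
(I_rated/I)^k = (0.39163)^1.146 = 0.34154
t = t_rated * (I_rated/I)^k = 14.494 * 0.34154 = 4.950 hr

4.950 hr


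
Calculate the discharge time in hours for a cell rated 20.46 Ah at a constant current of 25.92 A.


Runtime = 20.46 Ah / 25.92 A = 0.7894 hr

0.7894 hr


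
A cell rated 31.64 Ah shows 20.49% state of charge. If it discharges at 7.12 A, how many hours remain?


Step 1: remaining = SOC/100 * C_total = 20.49/100 * 31.64 = 6.483 Ah
Step 2: t = remaining / I = 6.483 / 7.12 = 0.9105 hr

0.9105 hr


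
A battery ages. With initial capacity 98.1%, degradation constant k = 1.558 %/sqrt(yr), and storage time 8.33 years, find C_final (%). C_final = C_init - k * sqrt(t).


Step 1: sqrt(8.33 yr) = 2.8862
Step 2: drop = 1.558 * 2.8862 = 4.4967
Step 3: C_final = 98.1 - 4.4967 = 93.60%

93.60%


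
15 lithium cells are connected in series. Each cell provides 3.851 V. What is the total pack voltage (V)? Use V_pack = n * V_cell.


With 15 cells in series at 3.851 V each, V_pack = 57.765 V

57.765 V


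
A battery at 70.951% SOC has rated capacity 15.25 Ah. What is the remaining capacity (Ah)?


remaining = SOC / 100 * total = 70.951 / 100 * 15.25 = 10.82 Ah

10.82 Ah


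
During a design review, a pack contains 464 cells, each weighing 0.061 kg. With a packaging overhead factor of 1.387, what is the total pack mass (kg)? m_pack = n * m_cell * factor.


Cell mass sum = 464 * 0.061 = 28.304 kg
With overhead 1.387: m_pack = 28.304 * 1.387 = 39.26 kg

39.26 kg


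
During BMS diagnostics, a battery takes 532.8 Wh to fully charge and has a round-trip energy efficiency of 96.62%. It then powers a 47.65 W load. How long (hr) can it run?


Step 1: E_discharge = eta/100 * E_charge = 96.62/100 * 532.8 = 514.79 Wh
Step 2: t = E_discharge / P = 514.79 / 47.65 = 10.80 hr

10.80 hr


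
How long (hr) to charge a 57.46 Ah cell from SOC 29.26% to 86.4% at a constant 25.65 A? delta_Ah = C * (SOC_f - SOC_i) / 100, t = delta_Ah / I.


delta_Ah = 57.46 * (86.4 - 29.26) / 100 = 32.833 Ah
t = delta_Ah / I = 32.833 / 25.65 = 1.280 hr

1.280 hr


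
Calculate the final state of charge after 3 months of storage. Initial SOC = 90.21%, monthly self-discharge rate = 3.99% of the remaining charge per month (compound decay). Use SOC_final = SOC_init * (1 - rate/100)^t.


Monthly retention factor = 1 - 3.99/100 = 0.9601
Over 3 months: factor^3 = 0.88501
SOC_final = 90.21 * 0.88501 = 79.84%

79.84%


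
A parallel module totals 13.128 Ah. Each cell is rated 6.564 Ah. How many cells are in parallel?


n = C_total / C_cell = 13.128 / 6.564 = 2

2


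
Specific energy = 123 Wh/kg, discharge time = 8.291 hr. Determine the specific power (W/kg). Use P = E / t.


Specific power = 123 Wh/kg / 8.291 hr = 14.84 W/kg

14.84 W/kg


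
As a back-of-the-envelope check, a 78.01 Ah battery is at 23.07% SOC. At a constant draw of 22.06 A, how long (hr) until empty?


Step 1: remaining = SOC/100 * C_total = 23.07/100 * 78.01 = 17.997 Ah
Step 2: t = remaining / I = 17.997 / 22.06 = 0.8158 hr

0.8158 hr


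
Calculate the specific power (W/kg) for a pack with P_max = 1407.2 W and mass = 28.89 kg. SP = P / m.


Specific power = 1407.2 W / 28.89 kg = 48.71 W/kg

48.71 W/kg


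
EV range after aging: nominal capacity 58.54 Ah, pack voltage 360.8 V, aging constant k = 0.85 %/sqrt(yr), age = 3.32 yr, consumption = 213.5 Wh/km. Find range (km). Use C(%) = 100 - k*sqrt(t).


Step 1: capacity retention = 100 - 0.85 * sqrt(3.32) = 100 - 0.85 * 1.8221 = 98.451%
Step 2: C_now = 58.54 * 98.451/100 = 57.633 Ah
Step 3: E_pack = V * C_now = 360.8 * 57.633 = 20794 Wh
Step 4: range = E_pack / consumption = 20794 / 213.5 = 97.40 km

97.40 km


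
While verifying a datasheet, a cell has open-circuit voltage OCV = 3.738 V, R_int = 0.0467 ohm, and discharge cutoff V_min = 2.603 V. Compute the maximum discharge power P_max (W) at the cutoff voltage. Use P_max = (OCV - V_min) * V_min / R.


dV = OCV - V_min = 1.135 V (so I_max = dV / R)
P_max = dV * V_min / R = 1.135 * 2.603 / 0.0467 = 63.26 W

63.26 W


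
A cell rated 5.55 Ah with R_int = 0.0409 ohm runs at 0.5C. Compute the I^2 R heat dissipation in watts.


Step 1: I = C_rate * capacity = 0.5 * 5.55 = 2.775 A
Step 2: Q = I^2 * R = 2.775^2 * 0.0409 = 7.7006 * 0.0409 = 0.3150 W

0.3150 W


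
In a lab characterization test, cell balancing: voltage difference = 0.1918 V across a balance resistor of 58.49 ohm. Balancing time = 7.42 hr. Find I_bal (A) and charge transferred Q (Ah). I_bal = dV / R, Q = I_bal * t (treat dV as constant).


First, Ohm's law: I_bal = 0.1918 V / 58.49 ohm = 0.0032792 A
Then Q = I * t = 0.0032792 A * 7.42 hr = 0.02433 Ah

I=0.0032792 A, Q=0.02433 Ah


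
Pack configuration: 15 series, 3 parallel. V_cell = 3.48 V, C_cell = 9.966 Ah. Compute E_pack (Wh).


E = Ns * Vcell * Np * Ccell = 15 * 3.48 * 3 * 9.966 = 1561 Wh

1561 Wh


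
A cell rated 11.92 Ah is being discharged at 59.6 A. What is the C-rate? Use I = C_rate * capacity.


C_rate = I / capacity = 59.6 / 11.92 = 5C

5C


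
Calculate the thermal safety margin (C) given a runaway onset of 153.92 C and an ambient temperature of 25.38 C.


margin = T_onset - T_ambient = 153.92 - 25.38 = 128.54 C

128.54 C


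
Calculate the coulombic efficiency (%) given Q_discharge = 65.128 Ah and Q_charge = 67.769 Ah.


eta_c = Q_dis / Q_chg * 100 = 65.128 / 67.769 * 100 = 96.10%

96.10%


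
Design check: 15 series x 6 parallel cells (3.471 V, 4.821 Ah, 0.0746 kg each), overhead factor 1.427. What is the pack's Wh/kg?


Step 1: V_pack = 15 * 3.471 = 52.065 V
Step 2: C_pack = 6 * 4.821 = 28.926 Ah
Step 3: E_pack = V_pack * C_pack = 52.065 * 28.926 = 1506 Wh
Step 4: m_pack = 15 * 6 * 0.0746 * 1.427 = 9.5809 kg
Step 5: ED = E_pack / m_pack = 1506 / 9.5809 = 157.2 Wh/kg

157.2 Wh/kg


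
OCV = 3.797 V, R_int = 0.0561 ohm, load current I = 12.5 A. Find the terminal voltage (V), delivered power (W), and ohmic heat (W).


Step 1: V_terminal = OCV - I*R = 3.797 - 12.5 * 0.0561 = 3.0958 V
Step 2: P_out = V_terminal * I = 3.0958 * 12.5 = 38.70 W
Step 3: Q = I^2 * R = 12.5^2 * 0.0561 = 8.766 W

V=3.0958 V, P=38.70 W, Q=8.766 W


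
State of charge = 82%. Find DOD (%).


DOD = 100 - SOC = 100 - 82 = 18%

18%


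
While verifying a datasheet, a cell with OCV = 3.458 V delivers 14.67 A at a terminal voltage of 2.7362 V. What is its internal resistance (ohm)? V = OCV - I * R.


R = (OCV - V) / I = (3.458 - 2.7362) / 14.67 = 0.04920 ohm

0.04920 ohm


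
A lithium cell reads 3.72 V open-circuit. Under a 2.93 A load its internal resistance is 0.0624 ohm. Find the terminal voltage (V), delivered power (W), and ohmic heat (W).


Step 1: V_terminal = OCV - I*R = 3.72 - 2.93 * 0.0624 = 3.5372 V
Step 2: P_out = V_terminal * I = 3.5372 * 2.93 = 10.36 W
Step 3: Q = I^2 * R = 2.93^2 * 0.0624 = 0.5357 W

V=3.5372 V, P=10.36 W, Q=0.5357 W


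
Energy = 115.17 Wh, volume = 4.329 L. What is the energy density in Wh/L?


Volumetric ED = 115.17 Wh / 4.329 L = 26.60 Wh/L

26.60 Wh/L


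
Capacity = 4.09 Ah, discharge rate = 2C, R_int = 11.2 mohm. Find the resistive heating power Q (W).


Convert: R = 11.2 mohm = 0.0112 ohm
Step 1: I = C_rate * capacity = 2 * 4.09 = 8.18 A
Step 2: Q = I^2 * R = 8.18^2 * 0.0112 = 66.912 * 0.0112 = 0.7494 W

0.7494 W


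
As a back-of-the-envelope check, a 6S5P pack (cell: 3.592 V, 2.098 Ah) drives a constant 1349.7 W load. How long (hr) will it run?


Step 1: E_pack = Ns * V_cell * Np * C_cell = 6 * 3.592 * 5 * 2.098 = 226.08 Wh
Step 2: t = E_pack / P = 226.08 / 1349.7 = 0.1675 hr

0.1675 hr


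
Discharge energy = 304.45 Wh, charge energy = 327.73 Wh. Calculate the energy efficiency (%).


eta_e = E_dis / E_chg * 100 = 304.45 / 327.73 * 100 = 92.90%

92.90%


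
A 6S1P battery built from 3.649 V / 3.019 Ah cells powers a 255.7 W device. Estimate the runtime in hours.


Step 1: E_pack = Ns * V_cell * Np * C_cell = 6 * 3.649 * 1 * 3.019 = 66.098 Wh
Step 2: t = E_pack / P = 66.098 / 255.7 = 0.2585 hr

0.2585 hr


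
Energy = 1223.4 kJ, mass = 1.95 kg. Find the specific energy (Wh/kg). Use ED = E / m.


Convert: E = 1223.4 kJ = 339.83 Wh
ED = E / m = 339.83 / 1.95 = 174.3 Wh/kg

174.3 Wh/kg


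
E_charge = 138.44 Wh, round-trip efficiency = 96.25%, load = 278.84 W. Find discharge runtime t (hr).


Step 1: E_discharge = eta/100 * E_charge = 96.25/100 * 138.44 = 133.25 Wh
Step 2: t = E_discharge / P = 133.25 / 278.84 = 0.4779 hr

0.4779 hr


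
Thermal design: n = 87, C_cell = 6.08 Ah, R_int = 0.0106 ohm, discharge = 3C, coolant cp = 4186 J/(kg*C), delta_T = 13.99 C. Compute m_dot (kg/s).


Step 1: I = 3 * 6.08 = 18.24 A
Step 2: Q_cell = I^2 * R = 18.24^2 * 0.0106 = 3.5266 W
Step 3: Q_total = 87 * 3.5266 = 306.81 W
Step 4: m_dot = Q_total / (cp * dT) = 306.81 / (4186 * 13.99) = 0.005239 kg/s

0.005239 kg/s


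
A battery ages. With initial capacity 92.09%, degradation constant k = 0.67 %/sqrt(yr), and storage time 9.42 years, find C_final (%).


Step 1: sqrt(9.42 yr) = 3.0692
Step 2: drop = 0.67 * 3.0692 = 2.0564
Step 3: C_final = 92.09 - 2.0564 = 90.03%

90.03%


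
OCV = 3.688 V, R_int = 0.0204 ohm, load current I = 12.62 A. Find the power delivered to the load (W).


Step 1: V_terminal = OCV - I*R = 3.688 - 12.62 * 0.0204 = 3.4306 V
Step 2: P_out = V_terminal * I = 3.4306 * 12.62 = 43.29 W

43.29 W


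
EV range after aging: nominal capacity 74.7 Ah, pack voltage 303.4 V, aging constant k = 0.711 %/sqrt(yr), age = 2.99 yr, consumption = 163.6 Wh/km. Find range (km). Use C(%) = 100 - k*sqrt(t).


Step 1: capacity retention = 100 - 0.711 * sqrt(2.99) = 100 - 0.711 * 1.7292 = 98.771%
Step 2: C_now = 74.7 * 98.771/100 = 73.782 Ah
Step 3: E_pack = V * C_now = 303.4 * 73.782 = 22385 Wh
Step 4: range = E_pack / consumption = 22385 / 163.6 = 136.8 km

136.8 km


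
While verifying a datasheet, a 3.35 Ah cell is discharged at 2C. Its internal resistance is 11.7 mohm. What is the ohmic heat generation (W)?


Convert: R = 11.7 mohm = 0.0117 ohm
Step 1: I = C_rate * capacity = 2 * 3.35 = 6.7 A
Step 2: Q = I^2 * R = 6.7^2 * 0.0117 = 44.89 * 0.0117 = 0.5252 W

0.5252 W


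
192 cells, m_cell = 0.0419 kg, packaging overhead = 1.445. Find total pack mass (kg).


m_pack = n * m_cell * overhead = 192 * 0.0419 * 1.445 = 11.62 kg

11.62 kg


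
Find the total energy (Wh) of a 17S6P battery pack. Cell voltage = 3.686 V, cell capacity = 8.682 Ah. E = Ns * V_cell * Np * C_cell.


V_pack = 17 * 3.686 = 62.662 V
C_pack = 6 * 8.682 = 52.092 Ah
E = V_pack * C_pack = 62.662 * 52.092 = 3264 Wh

3264 Wh


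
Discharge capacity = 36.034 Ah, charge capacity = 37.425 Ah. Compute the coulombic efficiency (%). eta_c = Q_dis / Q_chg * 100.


eta_c = Q_dis / Q_chg * 100 = 36.034 / 37.425 * 100 = 96.28%

96.28%


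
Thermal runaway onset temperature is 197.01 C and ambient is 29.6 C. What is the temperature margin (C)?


Safety margin = 197.01 C - 29.6 C = 167.41 C

167.41 C


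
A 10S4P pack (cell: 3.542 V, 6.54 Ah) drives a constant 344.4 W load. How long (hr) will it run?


Step 1: E_pack = Ns * V_cell * Np * C_cell = 10 * 3.542 * 4 * 6.54 = 926.59 Wh
Step 2: t = E_pack / P = 926.59 / 344.4 = 2.690 hr

2.690 hr


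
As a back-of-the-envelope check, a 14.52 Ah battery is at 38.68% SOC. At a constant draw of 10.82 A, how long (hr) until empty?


Step 1: remaining = SOC/100 * C_total = 38.68/100 * 14.52 = 5.6163 Ah
Step 2: t = remaining / I = 5.6163 / 10.82 = 0.5191 hr

0.5191 hr


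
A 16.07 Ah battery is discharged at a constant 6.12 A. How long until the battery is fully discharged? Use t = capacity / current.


t = capacity / current = 16.07 / 6.12 = 2.626 hr

2.626 hr


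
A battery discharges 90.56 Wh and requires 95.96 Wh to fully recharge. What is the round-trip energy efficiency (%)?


Round-trip efficiency = 90.56/95.96 * 100% = 94.37%

94.37%


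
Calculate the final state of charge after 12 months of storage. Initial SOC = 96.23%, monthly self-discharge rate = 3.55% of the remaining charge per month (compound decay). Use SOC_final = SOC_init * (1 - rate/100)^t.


Monthly retention factor = 1 - 3.55/100 = 0.9645
Over 12 months: factor^12 = 0.64808
SOC_final = 96.23 * 0.64808 = 62.36%

62.36%


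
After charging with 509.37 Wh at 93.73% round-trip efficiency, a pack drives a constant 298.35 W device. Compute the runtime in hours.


Step 1: E_discharge = eta/100 * E_charge = 93.73/100 * 509.37 = 477.43 Wh
Step 2: t = E_discharge / P = 477.43 / 298.35 = 1.600 hr

1.600 hr


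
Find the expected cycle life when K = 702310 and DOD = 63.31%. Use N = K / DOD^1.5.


Step 1: DOD^1.5 = 63.31^1.5 = 503.74
Step 2: N = 702310 / 503.74 = 1394 cycles

1394 cycles


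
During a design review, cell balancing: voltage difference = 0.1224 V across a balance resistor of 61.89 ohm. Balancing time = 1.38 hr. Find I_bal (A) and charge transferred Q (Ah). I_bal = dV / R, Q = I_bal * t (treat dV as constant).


First, Ohm's law: I_bal = 0.1224 V / 61.89 ohm = 0.0019777 A
Then Q = I * t = 0.0019777 A * 1.38 hr = 0.002729 Ah

I=0.0019777 A, Q=0.002729 Ah


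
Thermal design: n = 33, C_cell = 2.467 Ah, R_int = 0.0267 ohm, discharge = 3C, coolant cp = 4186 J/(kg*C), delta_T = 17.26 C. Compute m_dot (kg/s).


Step 1: I = 3 * 2.467 = 7.401 A
Step 2: Q_cell = I^2 * R = 7.401^2 * 0.0267 = 1.4625 W
Step 3: Q_total = 33 * 1.4625 = 48.263 W
Step 4: m_dot = Q_total / (cp * dT) = 48.263 / (4186 * 17.26) = 6.680e-04 kg/s

6.680e-04 kg/s


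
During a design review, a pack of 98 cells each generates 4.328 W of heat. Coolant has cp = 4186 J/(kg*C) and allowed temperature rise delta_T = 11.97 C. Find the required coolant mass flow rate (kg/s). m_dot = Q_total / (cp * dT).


Q_total = 98 * 4.328 = 424.14 W
m_dot = Q_total / (cp * dT) = 424.14 / (4186 * 11.97) = 0.008465 kg/s

0.008465 kg/s


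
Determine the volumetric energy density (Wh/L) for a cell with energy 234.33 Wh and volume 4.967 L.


Volumetric ED = 234.33 Wh / 4.967 L = 47.18 Wh/L

47.18 Wh/L


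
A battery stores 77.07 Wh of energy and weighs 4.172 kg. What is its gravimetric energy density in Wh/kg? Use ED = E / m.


Specific energy = 77.07 Wh / 4.172 kg = 18.47 Wh/kg

18.47 Wh/kg


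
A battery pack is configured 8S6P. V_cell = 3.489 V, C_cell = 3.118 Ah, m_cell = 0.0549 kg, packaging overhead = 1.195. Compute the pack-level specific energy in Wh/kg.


Step 1: V_pack = 8 * 3.489 = 27.912 V
Step 2: C_pack = 6 * 3.118 = 18.708 Ah
Step 3: E_pack = V_pack * C_pack = 27.912 * 18.708 = 522.18 Wh
Step 4: m_pack = 8 * 6 * 0.0549 * 1.195 = 3.1491 kg
Step 5: ED = E_pack / m_pack = 522.18 / 3.1491 = 165.8 Wh/kg

165.8 Wh/kg


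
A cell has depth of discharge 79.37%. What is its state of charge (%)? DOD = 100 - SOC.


SOC = 100 - DOD = 100 - 79.37 = 20.63%

20.63%


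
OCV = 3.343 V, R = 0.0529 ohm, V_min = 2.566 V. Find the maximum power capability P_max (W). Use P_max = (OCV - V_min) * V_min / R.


P_max = (OCV - V_min) * V_min / R = (3.343 - 2.566) * 2.566 / 0.0529 = 0.777 * 2.566 / 0.0529 = 37.69 W

37.69 W


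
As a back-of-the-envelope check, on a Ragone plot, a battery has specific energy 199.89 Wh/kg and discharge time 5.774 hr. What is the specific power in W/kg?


P_specific = E / t = 199.89 / 5.774 = 34.62 W/kg

34.62 W/kg


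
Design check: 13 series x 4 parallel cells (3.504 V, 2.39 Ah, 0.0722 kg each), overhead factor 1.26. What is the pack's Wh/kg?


Step 1: V_pack = 13 * 3.504 = 45.552 V
Step 2: C_pack = 4 * 2.39 = 9.56 Ah
Step 3: E_pack = V_pack * C_pack = 45.552 * 9.56 = 435.48 Wh
Step 4: m_pack = 13 * 4 * 0.0722 * 1.26 = 4.7305 kg
Step 5: ED = E_pack / m_pack = 435.48 / 4.7305 = 92.06 Wh/kg

92.06 Wh/kg


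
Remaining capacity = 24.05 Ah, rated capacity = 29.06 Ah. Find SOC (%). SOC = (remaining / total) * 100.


SOC = (remaining / total) * 100 = (24.05 / 29.06) * 100 = 82.76%

82.76%


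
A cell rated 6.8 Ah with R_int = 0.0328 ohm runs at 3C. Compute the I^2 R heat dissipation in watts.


Step 1: I = C_rate * capacity = 3 * 6.8 = 20.4 A
Step 2: Q = I^2 * R = 20.4^2 * 0.0328 = 416.16 * 0.0328 = 13.65 W

13.65 W


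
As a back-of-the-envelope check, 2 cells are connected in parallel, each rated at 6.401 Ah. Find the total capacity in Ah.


Parallel capacities add: 2 * 6.401 Ah = 12.802 Ah

12.802 Ah


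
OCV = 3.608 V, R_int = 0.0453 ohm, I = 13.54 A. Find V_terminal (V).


IR drop = 13.54 * 0.0453 = 0.61336 V
V = 3.608 - 0.61336 = 2.995 V

2.995 V


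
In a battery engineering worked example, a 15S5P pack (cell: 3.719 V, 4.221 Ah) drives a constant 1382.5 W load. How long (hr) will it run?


Step 1: E_pack = Ns * V_cell * Np * C_cell = 15 * 3.719 * 5 * 4.221 = 1177.3 Wh
Step 2: t = E_pack / P = 1177.3 / 1382.5 = 0.8516 hr

0.8516 hr


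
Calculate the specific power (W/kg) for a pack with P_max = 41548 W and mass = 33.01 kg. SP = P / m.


Specific power = 41548 W / 33.01 kg = 1259 W/kg

1259 W/kg


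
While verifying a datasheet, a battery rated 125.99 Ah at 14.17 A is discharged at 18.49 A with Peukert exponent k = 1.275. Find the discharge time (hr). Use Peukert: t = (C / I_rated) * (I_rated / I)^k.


t_rated = C / I_rated = 125.99 / 14.17 = 8.8913 hr
(I_rated/I)^k = (0.76636)^1.275 = 0.71228
t = t_rated * (I_rated/I)^k = 8.8913 * 0.71228 = 6.333 hr

6.333 hr


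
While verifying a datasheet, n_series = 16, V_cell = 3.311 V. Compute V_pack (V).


V_pack = n * V_cell = 16 * 3.311 = 52.976 V

52.976 V


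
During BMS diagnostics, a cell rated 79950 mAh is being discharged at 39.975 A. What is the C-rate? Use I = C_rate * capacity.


Convert: capacity = 79950 mAh = 79.95 Ah
C_rate = I / capacity = 39.975 / 79.95 = 0.5C

0.5C


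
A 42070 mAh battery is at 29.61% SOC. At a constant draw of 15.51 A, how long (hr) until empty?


Convert: C_total = 42070 mAh = 42.07 Ah
Step 1: remaining = SOC/100 * C_total = 29.61/100 * 42.07 = 12.457 Ah
Step 2: t = remaining / I = 12.457 / 15.51 = 0.8032 hr

0.8032 hr


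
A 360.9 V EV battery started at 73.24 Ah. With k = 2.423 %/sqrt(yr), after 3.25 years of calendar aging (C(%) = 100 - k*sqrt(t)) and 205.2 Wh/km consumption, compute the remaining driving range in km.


Step 1: capacity retention = 100 - 2.423 * sqrt(3.25) = 100 - 2.423 * 1.8028 = 95.632%
Step 2: C_now = 73.24 * 95.632/100 = 70.041 Ah
Step 3: E_pack = V * C_now = 360.9 * 70.041 = 25278 Wh
Step 4: range = E_pack / consumption = 25278 / 205.2 = 123.2 km

123.2 km


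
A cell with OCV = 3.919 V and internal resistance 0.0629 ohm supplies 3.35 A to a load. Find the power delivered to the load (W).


Step 1: V_terminal = OCV - I*R = 3.919 - 3.35 * 0.0629 = 3.7083 V
Step 2: P_out = V_terminal * I = 3.7083 * 3.35 = 12.42 W

12.42 W


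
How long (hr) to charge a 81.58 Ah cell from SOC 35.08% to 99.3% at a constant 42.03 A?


Step 1: dSOC = 99.3% - 35.08% = 64.22%
Step 2: delta_Ah = 81.58 * 64.22 / 100 = 52.391 Ah
Step 3: t = 52.391 / 42.03 = 1.247 hr

1.247 hr


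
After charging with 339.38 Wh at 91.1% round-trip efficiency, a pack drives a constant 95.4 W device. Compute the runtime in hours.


Step 1: E_discharge = eta/100 * E_charge = 91.1/100 * 339.38 = 309.18 Wh
Step 2: t = E_discharge / P = 309.18 / 95.4 = 3.241 hr

3.241 hr


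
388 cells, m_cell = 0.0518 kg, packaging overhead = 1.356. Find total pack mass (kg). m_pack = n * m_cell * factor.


m_pack = n * m_cell * overhead = 388 * 0.0518 * 1.356 = 27.25 kg

27.25 kg


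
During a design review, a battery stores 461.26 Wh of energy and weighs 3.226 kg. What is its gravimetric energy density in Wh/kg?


Specific energy = 461.26 Wh / 3.226 kg = 143.0 Wh/kg

143.0 Wh/kg


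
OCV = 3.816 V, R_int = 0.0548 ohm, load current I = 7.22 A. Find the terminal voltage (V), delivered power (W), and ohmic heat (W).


Step 1: V_terminal = OCV - I*R = 3.816 - 7.22 * 0.0548 = 3.4203 V
Step 2: P_out = V_terminal * I = 3.4203 * 7.22 = 24.69 W
Step 3: Q = I^2 * R = 7.22^2 * 0.0548 = 2.857 W

V=3.4203 V, P=24.69 W, Q=2.857 W


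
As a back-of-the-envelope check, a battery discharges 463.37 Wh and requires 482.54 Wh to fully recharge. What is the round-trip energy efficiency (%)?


Round-trip efficiency = 463.37/482.54 * 100% = 96.03%

96.03%


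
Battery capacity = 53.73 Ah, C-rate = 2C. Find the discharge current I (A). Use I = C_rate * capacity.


I = C_rate * capacity = 2 * 53.73 = 107.46 A

107.46 A


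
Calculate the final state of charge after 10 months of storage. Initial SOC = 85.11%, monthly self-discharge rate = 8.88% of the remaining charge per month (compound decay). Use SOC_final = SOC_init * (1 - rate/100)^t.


Monthly retention factor = 1 - 8.88/100 = 0.9112
Over 10 months: factor^10 = 0.39458
SOC_final = 85.11 * 0.39458 = 33.58%

33.58%


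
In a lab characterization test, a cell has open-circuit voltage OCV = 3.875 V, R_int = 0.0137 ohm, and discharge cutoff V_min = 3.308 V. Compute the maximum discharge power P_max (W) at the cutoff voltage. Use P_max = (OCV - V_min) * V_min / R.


P_max = (OCV - V_min) * V_min / R = (3.875 - 3.308) * 3.308 / 0.0137 = 0.567 * 3.308 / 0.0137 = 136.9 W

136.9 W


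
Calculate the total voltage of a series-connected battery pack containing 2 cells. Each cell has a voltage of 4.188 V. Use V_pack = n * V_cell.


Series voltages add: 2 * 4.188 V = 8.376 V

8.376 V


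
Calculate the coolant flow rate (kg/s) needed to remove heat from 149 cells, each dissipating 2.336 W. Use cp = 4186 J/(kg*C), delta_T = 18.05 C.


Q_total = 149 * 2.336 = 348.06 W
m_dot = Q_total / (cp * dT) = 348.06 / (4186 * 18.05) = 0.004607 kg/s

0.004607 kg/s


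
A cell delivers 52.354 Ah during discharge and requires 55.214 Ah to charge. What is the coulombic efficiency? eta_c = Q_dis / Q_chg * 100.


eta_c = Q_dis / Q_chg * 100 = 52.354 / 55.214 * 100 = 94.82%

94.82%


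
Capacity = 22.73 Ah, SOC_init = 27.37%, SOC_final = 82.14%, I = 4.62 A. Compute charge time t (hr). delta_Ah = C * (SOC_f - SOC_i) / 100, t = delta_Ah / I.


Step 1: dSOC = 82.14% - 27.37% = 54.77%
Step 2: delta_Ah = 22.73 * 54.77 / 100 = 12.449 Ah
Step 3: t = 12.449 / 4.62 = 2.695 hr

2.695 hr


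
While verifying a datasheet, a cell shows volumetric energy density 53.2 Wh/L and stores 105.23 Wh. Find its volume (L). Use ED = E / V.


V = E / ED = 105.23 / 53.2 = 1.978 L

1.978 L


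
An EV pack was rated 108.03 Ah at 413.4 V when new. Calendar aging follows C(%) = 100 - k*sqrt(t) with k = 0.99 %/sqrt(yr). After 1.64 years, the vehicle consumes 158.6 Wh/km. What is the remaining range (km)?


Step 1: capacity retention = 100 - 0.99 * sqrt(1.64) = 100 - 0.99 * 1.2806 = 98.732%
Step 2: C_now = 108.03 * 98.732/100 = 106.66 Ah
Step 3: E_pack = V * C_now = 413.4 * 106.66 = 44093 Wh
Step 4: range = E_pack / consumption = 44093 / 158.6 = 278.0 km

278.0 km


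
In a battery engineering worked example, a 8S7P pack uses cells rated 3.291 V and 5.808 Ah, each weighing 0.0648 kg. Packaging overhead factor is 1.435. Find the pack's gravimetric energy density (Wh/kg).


Step 1: V_pack = 8 * 3.291 = 26.328 V
Step 2: C_pack = 7 * 5.808 = 40.656 Ah
Step 3: E_pack = V_pack * C_pack = 26.328 * 40.656 = 1070.4 Wh
Step 4: m_pack = 8 * 7 * 0.0648 * 1.435 = 5.2073 kg
Step 5: ED = E_pack / m_pack = 1070.4 / 5.2073 = 205.6 Wh/kg

205.6 Wh/kg


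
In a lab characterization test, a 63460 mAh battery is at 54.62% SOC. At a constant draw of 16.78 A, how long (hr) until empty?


Convert: C_total = 63460 mAh = 63.46 Ah
Step 1: remaining = SOC/100 * C_total = 54.62/100 * 63.46 = 34.662 Ah
Step 2: t = remaining / I = 34.662 / 16.78 = 2.066 hr

2.066 hr


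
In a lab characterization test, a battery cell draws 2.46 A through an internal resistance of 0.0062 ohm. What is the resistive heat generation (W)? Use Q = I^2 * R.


I^2 = 6.0516
Q = 6.0516 * 0.0062 = 0.03752 W

0.03752 W


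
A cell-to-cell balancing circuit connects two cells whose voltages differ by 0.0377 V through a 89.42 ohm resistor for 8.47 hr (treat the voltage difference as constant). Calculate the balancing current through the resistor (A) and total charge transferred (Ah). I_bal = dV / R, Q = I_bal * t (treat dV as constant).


First, Ohm's law: I_bal = 0.0377 V / 89.42 ohm = 4.2161e-04 A
Then Q = I * t = 4.2161e-04 A * 8.47 hr = 0.003571 Ah

I=4.2161e-04 A, Q=0.003571 Ah


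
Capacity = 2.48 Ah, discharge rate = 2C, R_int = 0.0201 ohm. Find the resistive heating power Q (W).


Step 1: I = C_rate * capacity = 2 * 2.48 = 4.96 A
Step 2: Q = I^2 * R = 4.96^2 * 0.0201 = 24.602 * 0.0201 = 0.4945 W

0.4945 W


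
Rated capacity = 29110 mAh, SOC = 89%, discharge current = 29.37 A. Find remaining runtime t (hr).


Convert: C_total = 29110 mAh = 29.11 Ah
Step 1: remaining = SOC/100 * C_total = 89/100 * 29.11 = 25.908 Ah
Step 2: t = remaining / I = 25.908 / 29.37 = 0.8821 hr

0.8821 hr
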